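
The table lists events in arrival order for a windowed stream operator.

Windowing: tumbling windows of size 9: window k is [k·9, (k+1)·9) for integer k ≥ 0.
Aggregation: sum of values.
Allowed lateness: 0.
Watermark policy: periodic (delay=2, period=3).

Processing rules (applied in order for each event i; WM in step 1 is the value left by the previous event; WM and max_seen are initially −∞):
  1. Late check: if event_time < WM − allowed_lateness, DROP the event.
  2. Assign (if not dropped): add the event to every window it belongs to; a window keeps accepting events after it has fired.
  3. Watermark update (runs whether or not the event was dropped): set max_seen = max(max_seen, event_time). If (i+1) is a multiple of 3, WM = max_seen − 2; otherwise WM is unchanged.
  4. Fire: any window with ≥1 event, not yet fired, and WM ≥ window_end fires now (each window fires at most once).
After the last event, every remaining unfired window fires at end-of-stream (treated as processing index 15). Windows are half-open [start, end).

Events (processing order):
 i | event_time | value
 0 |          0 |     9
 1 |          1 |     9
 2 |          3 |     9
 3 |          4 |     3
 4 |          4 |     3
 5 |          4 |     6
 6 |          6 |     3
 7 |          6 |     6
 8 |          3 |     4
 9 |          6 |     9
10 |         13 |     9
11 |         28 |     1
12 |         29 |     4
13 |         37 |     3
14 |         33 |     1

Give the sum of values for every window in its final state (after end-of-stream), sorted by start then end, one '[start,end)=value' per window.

[0,9)=61 [9,18)=9 [27,36)=6 [36,45)=3

i=0 t=0 v=9: → [0,9); WM=−∞
i=1 t=1 v=9: → [0,9); WM=−∞
i=2 t=3 v=9: → [0,9); WM=1
i=3 t=4 v=3: → [0,9); WM=1
i=4 t=4 v=3: → [0,9); WM=1
i=5 t=4 v=6: → [0,9); WM=2
i=6 t=6 v=3: → [0,9); WM=2
i=7 t=6 v=6: → [0,9); WM=2
i=8 t=3 v=4: → [0,9); WM=4
i=9 t=6 v=9: → [0,9); WM=4
i=10 t=13 v=9: → [9,18); WM=4
i=11 t=28 v=1: → [27,36); WM=26; [0,9) fires=61 [9,18) fires=9
i=12 t=29 v=4: → [27,36); WM=26
i=13 t=37 v=3: → [36,45); WM=26
i=14 t=33 v=1: → [27,36); WM=35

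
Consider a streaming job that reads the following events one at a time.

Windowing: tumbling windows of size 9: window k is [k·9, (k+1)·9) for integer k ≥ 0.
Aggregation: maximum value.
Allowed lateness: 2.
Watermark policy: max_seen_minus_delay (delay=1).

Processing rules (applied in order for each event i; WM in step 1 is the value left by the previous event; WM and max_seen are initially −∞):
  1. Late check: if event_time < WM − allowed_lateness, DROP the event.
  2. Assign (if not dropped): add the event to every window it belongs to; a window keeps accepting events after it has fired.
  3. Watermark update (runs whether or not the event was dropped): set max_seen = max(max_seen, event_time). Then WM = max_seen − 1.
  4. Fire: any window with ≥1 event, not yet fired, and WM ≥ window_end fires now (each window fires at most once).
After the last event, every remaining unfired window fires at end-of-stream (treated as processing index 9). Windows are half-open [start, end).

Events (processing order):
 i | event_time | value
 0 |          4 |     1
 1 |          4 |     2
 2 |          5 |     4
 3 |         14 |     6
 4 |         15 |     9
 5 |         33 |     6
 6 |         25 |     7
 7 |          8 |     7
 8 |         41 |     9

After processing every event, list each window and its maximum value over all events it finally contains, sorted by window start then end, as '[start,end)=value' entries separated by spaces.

[0,9)=4 [9,18)=9 [27,36)=6 [36,45)=9

i=0 t=4 v=1: → [0,9); WM=3
i=1 t=4 v=2: → [0,9); WM=3
i=2 t=5 v=4: → [0,9); WM=4
i=3 t=14 v=6: → [9,18); WM=13; [0,9) fires=4
i=4 t=15 v=9: → [9,18); WM=14
i=5 t=33 v=6: → [27,36); WM=32; [9,18) fires=9
i=6 t=25 v=7: DROP (t<32-2); WM=32
i=7 t=8 v=7: DROP (t<32-2); WM=32
i=8 t=41 v=9: → [36,45); WM=40; [27,36) fires=6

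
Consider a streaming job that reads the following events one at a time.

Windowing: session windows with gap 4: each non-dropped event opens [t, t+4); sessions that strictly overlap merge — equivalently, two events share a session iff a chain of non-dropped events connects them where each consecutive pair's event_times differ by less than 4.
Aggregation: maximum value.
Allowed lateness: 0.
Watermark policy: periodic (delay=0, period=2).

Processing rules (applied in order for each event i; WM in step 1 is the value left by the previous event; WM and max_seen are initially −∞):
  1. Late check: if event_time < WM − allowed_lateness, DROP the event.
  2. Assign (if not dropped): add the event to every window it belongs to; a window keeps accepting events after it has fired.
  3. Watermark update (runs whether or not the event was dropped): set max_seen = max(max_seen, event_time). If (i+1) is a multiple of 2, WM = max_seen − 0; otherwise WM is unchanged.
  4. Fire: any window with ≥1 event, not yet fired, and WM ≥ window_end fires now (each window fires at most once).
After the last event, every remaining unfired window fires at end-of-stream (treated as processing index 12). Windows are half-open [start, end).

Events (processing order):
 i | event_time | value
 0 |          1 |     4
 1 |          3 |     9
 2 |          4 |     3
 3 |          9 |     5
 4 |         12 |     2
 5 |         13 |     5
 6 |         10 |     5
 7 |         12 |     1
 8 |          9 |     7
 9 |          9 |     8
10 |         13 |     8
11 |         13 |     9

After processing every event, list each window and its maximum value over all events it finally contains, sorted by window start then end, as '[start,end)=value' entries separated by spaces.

i=0 t=1 v=4: → [1,5); WM=−∞
i=1 t=3 v=9: → [1,7); WM=3
i=2 t=4 v=3: → [1,8); WM=3
i=3 t=9 v=5: → [9,13); WM=9
i=4 t=12 v=2: → [9,16); WM=9
i=5 t=13 v=5: → [9,17); WM=13
i=6 t=10 v=5: DROP (t<13-0); WM=13
i=7 t=12 v=1: DROP (t<13-0); WM=13
i=8 t=9 v=7: DROP (t<13-0); WM=13
i=9 t=9 v=8: DROP (t<13-0); WM=13
i=10 t=13 v=8: → [9,17); WM=13
i=11 t=13 v=9: → [9,17); WM=13

[1,8)=9 [9,17)=9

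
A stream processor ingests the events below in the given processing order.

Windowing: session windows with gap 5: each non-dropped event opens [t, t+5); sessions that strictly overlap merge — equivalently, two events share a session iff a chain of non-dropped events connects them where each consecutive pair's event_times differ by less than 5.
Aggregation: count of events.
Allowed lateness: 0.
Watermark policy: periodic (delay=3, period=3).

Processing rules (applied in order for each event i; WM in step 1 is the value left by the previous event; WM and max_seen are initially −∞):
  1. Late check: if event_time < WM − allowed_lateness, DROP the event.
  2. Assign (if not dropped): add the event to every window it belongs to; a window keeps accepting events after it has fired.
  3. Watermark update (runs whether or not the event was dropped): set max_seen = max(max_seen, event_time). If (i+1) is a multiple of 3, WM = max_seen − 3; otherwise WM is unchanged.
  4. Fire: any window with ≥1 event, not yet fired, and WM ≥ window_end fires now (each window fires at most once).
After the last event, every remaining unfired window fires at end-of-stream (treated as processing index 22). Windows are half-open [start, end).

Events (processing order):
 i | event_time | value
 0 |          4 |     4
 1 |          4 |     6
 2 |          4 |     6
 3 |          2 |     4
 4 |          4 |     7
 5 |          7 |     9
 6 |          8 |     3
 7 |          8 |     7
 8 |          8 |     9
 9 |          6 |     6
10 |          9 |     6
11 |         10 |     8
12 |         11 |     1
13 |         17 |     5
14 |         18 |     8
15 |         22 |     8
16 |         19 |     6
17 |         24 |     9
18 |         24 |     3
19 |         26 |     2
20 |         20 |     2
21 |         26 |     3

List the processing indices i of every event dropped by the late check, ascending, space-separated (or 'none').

20

i=0 t=4 v=4: → [4,9); WM=−∞
i=1 t=4 v=6: → [4,9); WM=−∞
i=2 t=4 v=6: → [4,9); WM=1
i=3 t=2 v=4: → [2,9); WM=1
i=4 t=4 v=7: → [2,9); WM=1
i=5 t=7 v=9: → [2,12); WM=4
i=6 t=8 v=3: → [2,13); WM=4
i=7 t=8 v=7: → [2,13); WM=4
i=8 t=8 v=9: → [2,13); WM=5
i=9 t=6 v=6: → [2,13); WM=5
i=10 t=9 v=6: → [2,14); WM=5
i=11 t=10 v=8: → [2,15); WM=7
i=12 t=11 v=1: → [2,16); WM=7
i=13 t=17 v=5: → [17,22); WM=7
i=14 t=18 v=8: → [17,23); WM=15
i=15 t=22 v=8: → [17,27); WM=15
i=16 t=19 v=6: → [17,27); WM=15
i=17 t=24 v=9: → [17,29); WM=21
i=18 t=24 v=3: → [17,29); WM=21
i=19 t=26 v=2: → [17,31); WM=21
i=20 t=20 v=2: DROP (t<21-0); WM=23
i=21 t=26 v=3: → [17,31); WM=23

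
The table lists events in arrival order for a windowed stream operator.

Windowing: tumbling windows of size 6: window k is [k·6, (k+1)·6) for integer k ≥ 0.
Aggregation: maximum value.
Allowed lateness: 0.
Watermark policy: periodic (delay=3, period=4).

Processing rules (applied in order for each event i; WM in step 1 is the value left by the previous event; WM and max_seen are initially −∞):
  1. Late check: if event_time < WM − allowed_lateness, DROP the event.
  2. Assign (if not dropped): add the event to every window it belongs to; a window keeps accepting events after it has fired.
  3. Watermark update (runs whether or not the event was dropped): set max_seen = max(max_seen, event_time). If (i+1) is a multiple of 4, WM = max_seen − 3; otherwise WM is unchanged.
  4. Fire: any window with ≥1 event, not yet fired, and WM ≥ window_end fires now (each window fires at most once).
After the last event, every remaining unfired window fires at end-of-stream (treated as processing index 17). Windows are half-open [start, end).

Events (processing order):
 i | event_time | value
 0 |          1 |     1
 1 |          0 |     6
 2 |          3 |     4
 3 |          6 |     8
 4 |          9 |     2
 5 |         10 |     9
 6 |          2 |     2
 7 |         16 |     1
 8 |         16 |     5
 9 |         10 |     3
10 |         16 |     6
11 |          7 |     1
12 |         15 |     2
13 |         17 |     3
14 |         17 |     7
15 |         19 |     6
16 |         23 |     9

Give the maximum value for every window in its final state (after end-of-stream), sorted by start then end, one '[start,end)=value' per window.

i=0 t=1 v=1: → [0,6); WM=−∞
i=1 t=0 v=6: → [0,6); WM=−∞
i=2 t=3 v=4: → [0,6); WM=−∞
i=3 t=6 v=8: → [6,12); WM=3
i=4 t=9 v=2: → [6,12); WM=3
i=5 t=10 v=9: → [6,12); WM=3
i=6 t=2 v=2: DROP (t<3-0); WM=3
i=7 t=16 v=1: → [12,18); WM=13; [0,6) fires=6 [6,12) fires=9
i=8 t=16 v=5: → [12,18); WM=13
i=9 t=10 v=3: DROP (t<13-0); WM=13
i=10 t=16 v=6: → [12,18); WM=13
i=11 t=7 v=1: DROP (t<13-0); WM=13
i=12 t=15 v=2: → [12,18); WM=13
i=13 t=17 v=3: → [12,18); WM=13
i=14 t=17 v=7: → [12,18); WM=13
i=15 t=19 v=6: → [18,24); WM=16
i=16 t=23 v=9: → [18,24); WM=16

[0,6)=6 [6,12)=9 [12,18)=7 [18,24)=9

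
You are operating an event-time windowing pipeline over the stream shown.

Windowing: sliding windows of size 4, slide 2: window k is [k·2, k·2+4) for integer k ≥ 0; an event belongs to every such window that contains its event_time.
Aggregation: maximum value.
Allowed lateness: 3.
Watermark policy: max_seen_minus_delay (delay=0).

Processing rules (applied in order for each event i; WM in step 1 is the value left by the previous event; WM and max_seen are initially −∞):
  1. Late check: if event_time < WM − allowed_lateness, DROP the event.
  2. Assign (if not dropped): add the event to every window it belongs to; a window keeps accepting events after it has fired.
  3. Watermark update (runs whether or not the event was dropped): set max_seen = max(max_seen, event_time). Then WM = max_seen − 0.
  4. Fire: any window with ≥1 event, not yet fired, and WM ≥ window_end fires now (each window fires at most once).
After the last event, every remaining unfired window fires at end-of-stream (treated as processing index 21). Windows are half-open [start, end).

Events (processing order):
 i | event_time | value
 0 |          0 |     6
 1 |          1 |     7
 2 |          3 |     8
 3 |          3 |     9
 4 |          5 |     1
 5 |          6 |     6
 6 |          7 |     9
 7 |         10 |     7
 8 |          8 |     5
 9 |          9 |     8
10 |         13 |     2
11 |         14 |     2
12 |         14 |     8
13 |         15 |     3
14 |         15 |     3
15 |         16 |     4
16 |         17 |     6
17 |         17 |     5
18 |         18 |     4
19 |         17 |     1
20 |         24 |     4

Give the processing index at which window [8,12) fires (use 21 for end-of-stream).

i=0 t=0 v=6: → [0,4); WM=0
i=1 t=1 v=7: → [0,4); WM=1
i=2 t=3 v=8: → [2,6),[0,4); WM=3
i=3 t=3 v=9: → [2,6),[0,4); WM=3
i=4 t=5 v=1: → [4,8),[2,6); WM=5; [0,4) fires=9
i=5 t=6 v=6: → [6,10),[4,8); WM=6; [2,6) fires=9
i=6 t=7 v=9: → [6,10),[4,8); WM=7
i=7 t=10 v=7: → [10,14),[8,12); WM=10; [4,8) fires=9 [6,10) fires=9
i=8 t=8 v=5: → [8,12),[6,10); WM=10
i=9 t=9 v=8: → [8,12),[6,10); WM=10
i=10 t=13 v=2: → [12,16),[10,14); WM=13; [8,12) fires=8
i=11 t=14 v=2: → [14,18),[12,16); WM=14; [10,14) fires=7
i=12 t=14 v=8: → [14,18),[12,16); WM=14
i=13 t=15 v=3: → [14,18),[12,16); WM=15
i=14 t=15 v=3: → [14,18),[12,16); WM=15
i=15 t=16 v=4: → [16,20),[14,18); WM=16; [12,16) fires=8
i=16 t=17 v=6: → [16,20),[14,18); WM=17
i=17 t=17 v=5: → [16,20),[14,18); WM=17
i=18 t=18 v=4: → [18,22),[16,20); WM=18; [14,18) fires=8
i=19 t=17 v=1: → [16,20),[14,18); WM=18
i=20 t=24 v=4: → [24,28),[22,26); WM=24; [16,20) fires=6 [18,22) fires=4

10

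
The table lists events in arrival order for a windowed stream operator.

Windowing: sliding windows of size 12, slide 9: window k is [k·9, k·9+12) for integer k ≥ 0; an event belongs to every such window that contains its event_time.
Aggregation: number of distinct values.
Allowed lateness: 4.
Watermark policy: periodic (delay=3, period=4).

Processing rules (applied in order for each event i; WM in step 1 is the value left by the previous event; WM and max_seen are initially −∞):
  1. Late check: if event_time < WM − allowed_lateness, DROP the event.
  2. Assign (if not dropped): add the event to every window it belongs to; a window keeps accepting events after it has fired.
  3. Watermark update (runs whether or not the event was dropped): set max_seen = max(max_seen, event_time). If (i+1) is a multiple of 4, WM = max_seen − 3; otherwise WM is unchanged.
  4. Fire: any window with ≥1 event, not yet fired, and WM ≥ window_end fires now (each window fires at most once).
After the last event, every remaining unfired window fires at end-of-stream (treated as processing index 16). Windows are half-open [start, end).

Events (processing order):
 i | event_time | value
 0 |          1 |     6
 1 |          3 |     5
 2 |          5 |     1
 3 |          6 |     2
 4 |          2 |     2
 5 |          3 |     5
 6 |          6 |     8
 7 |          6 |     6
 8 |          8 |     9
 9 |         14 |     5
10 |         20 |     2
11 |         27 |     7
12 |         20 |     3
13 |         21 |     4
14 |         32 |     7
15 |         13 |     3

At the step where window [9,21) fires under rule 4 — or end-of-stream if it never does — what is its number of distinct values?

i=0 t=1 v=6: → [0,12); WM=−∞
i=1 t=3 v=5: → [0,12); WM=−∞
i=2 t=5 v=1: → [0,12); WM=−∞
i=3 t=6 v=2: → [0,12); WM=3
i=4 t=2 v=2: → [0,12); WM=3
i=5 t=3 v=5: → [0,12); WM=3
i=6 t=6 v=8: → [0,12); WM=3
i=7 t=6 v=6: → [0,12); WM=3
i=8 t=8 v=9: → [0,12); WM=3
i=9 t=14 v=5: → [9,21); WM=3
i=10 t=20 v=2: → [18,30),[9,21); WM=3
i=11 t=27 v=7: → [27,39),[18,30); WM=24; [0,12) fires=6 [9,21) fires=2
i=12 t=20 v=3: → [18,30),[9,21); WM=24
i=13 t=21 v=4: → [18,30); WM=24
i=14 t=32 v=7: → [27,39); WM=24
i=15 t=13 v=3: DROP (t<24-4); WM=29

2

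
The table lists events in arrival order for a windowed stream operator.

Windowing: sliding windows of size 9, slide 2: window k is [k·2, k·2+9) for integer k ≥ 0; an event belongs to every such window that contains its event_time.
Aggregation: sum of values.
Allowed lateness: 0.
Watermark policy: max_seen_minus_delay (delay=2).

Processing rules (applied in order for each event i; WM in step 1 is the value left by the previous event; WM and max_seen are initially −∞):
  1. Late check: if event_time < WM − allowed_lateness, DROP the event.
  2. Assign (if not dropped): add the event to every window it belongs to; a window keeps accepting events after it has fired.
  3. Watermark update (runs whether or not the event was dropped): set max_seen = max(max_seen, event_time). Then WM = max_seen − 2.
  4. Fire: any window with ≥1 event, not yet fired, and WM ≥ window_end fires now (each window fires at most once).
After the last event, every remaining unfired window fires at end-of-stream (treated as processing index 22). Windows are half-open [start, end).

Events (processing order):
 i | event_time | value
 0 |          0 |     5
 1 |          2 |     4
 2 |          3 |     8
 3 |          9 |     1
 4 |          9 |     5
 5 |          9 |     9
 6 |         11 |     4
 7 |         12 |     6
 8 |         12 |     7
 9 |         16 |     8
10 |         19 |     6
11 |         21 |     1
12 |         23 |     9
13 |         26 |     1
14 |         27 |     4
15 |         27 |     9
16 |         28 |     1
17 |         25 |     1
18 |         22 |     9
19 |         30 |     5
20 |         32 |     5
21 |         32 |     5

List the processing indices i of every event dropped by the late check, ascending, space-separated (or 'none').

i=0 t=0 v=5: → [0,9); WM=-2
i=1 t=2 v=4: → [2,11),[0,9); WM=0
i=2 t=3 v=8: → [2,11),[0,9); WM=1
i=3 t=9 v=1: → [8,17),[6,15),[4,13),[2,11); WM=7
i=4 t=9 v=5: → [8,17),[6,15),[4,13),[2,11); WM=7
i=5 t=9 v=9: → [8,17),[6,15),[4,13),[2,11); WM=7
i=6 t=11 v=4: → [10,19),[8,17),[6,15),[4,13); WM=9; [0,9) fires=17
i=7 t=12 v=6: → [12,21),[10,19),[8,17),[6,15),[4,13); WM=10
i=8 t=12 v=7: → [12,21),[10,19),[8,17),[6,15),[4,13); WM=10
i=9 t=16 v=8: → [16,25),[14,23),[12,21),[10,19),[8,17); WM=14; [2,11) fires=27 [4,13) fires=32
i=10 t=19 v=6: → [18,27),[16,25),[14,23),[12,21); WM=17; [6,15) fires=32 [8,17) fires=40
i=11 t=21 v=1: → [20,29),[18,27),[16,25),[14,23); WM=19; [10,19) fires=25
i=12 t=23 v=9: → [22,31),[20,29),[18,27),[16,25); WM=21; [12,21) fires=27
i=13 t=26 v=1: → [26,35),[24,33),[22,31),[20,29),[18,27); WM=24; [14,23) fires=15
i=14 t=27 v=4: → [26,35),[24,33),[22,31),[20,29); WM=25; [16,25) fires=24
i=15 t=27 v=9: → [26,35),[24,33),[22,31),[20,29); WM=25
i=16 t=28 v=1: → [28,37),[26,35),[24,33),[22,31),[20,29); WM=26
i=17 t=25 v=1: DROP (t<26-0); WM=26
i=18 t=22 v=9: DROP (t<26-0); WM=26
i=19 t=30 v=5: → [30,39),[28,37),[26,35),[24,33),[22,31); WM=28; [18,27) fires=17
i=20 t=32 v=5: → [32,41),[30,39),[28,37),[26,35),[24,33); WM=30; [20,29) fires=25
i=21 t=32 v=5: → [32,41),[30,39),[28,37),[26,35),[24,33); WM=30

17 18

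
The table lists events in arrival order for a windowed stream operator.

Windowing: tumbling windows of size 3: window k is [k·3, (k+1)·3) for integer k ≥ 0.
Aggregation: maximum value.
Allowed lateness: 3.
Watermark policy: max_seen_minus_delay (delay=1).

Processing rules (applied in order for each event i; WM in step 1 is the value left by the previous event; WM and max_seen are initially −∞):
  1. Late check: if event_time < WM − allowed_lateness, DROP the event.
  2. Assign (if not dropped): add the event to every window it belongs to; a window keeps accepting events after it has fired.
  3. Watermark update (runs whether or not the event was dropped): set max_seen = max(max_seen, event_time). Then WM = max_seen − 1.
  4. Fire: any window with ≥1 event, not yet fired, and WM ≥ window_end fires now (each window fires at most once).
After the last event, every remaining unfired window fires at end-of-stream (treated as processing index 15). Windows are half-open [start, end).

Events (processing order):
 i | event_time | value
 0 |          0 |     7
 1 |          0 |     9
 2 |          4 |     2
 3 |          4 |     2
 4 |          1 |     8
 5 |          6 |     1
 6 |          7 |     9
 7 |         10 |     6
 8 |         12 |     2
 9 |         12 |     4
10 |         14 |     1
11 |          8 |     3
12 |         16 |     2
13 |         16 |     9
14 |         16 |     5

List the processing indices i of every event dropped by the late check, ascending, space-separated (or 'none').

11

i=0 t=0 v=7: → [0,3); WM=-1
i=1 t=0 v=9: → [0,3); WM=-1
i=2 t=4 v=2: → [3,6); WM=3; [0,3) fires=9
i=3 t=4 v=2: → [3,6); WM=3
i=4 t=1 v=8: → [0,3); WM=3
i=5 t=6 v=1: → [6,9); WM=5
i=6 t=7 v=9: → [6,9); WM=6; [3,6) fires=2
i=7 t=10 v=6: → [9,12); WM=9; [6,9) fires=9
i=8 t=12 v=2: → [12,15); WM=11
i=9 t=12 v=4: → [12,15); WM=11
i=10 t=14 v=1: → [12,15); WM=13; [9,12) fires=6
i=11 t=8 v=3: DROP (t<13-3); WM=13
i=12 t=16 v=2: → [15,18); WM=15; [12,15) fires=4
i=13 t=16 v=9: → [15,18); WM=15
i=14 t=16 v=5: → [15,18); WM=15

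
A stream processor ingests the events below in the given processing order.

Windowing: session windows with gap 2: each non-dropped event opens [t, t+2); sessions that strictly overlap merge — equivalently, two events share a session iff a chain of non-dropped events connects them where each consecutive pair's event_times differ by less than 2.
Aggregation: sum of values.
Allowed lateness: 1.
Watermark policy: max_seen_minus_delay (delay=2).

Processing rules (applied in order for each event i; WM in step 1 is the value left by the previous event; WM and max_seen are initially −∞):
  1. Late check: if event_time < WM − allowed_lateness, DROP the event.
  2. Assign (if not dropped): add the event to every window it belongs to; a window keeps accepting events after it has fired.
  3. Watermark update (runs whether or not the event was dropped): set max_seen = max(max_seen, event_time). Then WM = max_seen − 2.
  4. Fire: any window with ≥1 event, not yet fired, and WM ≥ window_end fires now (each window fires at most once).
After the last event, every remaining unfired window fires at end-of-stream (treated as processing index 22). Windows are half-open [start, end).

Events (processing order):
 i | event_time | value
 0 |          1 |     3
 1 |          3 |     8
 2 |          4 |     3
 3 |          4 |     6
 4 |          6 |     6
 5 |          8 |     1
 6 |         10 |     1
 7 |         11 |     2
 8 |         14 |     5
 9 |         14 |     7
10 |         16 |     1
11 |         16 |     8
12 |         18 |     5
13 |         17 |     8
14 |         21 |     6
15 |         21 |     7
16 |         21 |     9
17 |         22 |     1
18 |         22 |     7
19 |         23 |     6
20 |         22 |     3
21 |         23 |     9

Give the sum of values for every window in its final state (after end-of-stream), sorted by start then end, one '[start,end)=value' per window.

i=0 t=1 v=3: → [1,3); WM=-1
i=1 t=3 v=8: → [3,5); WM=1
i=2 t=4 v=3: → [3,6); WM=2
i=3 t=4 v=6: → [3,6); WM=2
i=4 t=6 v=6: → [6,8); WM=4
i=5 t=8 v=1: → [8,10); WM=6
i=6 t=10 v=1: → [10,12); WM=8
i=7 t=11 v=2: → [10,13); WM=9
i=8 t=14 v=5: → [14,16); WM=12
i=9 t=14 v=7: → [14,16); WM=12
i=10 t=16 v=1: → [16,18); WM=14
i=11 t=16 v=8: → [16,18); WM=14
i=12 t=18 v=5: → [18,20); WM=16
i=13 t=17 v=8: → [16,20); WM=16
i=14 t=21 v=6: → [21,23); WM=19
i=15 t=21 v=7: → [21,23); WM=19
i=16 t=21 v=9: → [21,23); WM=19
i=17 t=22 v=1: → [21,24); WM=20
i=18 t=22 v=7: → [21,24); WM=20
i=19 t=23 v=6: → [21,25); WM=21
i=20 t=22 v=3: → [21,25); WM=21
i=21 t=23 v=9: → [21,25); WM=21

[1,3)=3 [3,6)=17 [6,8)=6 [8,10)=1 [10,13)=3 [14,16)=12 [16,20)=22 [21,25)=48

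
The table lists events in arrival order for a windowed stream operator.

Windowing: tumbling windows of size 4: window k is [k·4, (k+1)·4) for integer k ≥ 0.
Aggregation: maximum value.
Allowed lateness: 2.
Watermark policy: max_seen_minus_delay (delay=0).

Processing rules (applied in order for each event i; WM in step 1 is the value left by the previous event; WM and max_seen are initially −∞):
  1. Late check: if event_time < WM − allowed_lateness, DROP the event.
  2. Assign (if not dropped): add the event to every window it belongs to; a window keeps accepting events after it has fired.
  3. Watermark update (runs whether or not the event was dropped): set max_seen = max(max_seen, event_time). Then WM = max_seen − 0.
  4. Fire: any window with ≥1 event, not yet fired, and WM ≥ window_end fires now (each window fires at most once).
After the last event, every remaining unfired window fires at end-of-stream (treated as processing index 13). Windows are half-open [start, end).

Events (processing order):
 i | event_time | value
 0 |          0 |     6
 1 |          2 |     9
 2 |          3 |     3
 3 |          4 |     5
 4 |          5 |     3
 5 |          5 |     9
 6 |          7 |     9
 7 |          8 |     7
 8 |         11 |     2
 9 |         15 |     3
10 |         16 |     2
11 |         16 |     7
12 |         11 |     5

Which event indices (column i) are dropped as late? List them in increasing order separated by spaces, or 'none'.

i=0 t=0 v=6: → [0,4); WM=0
i=1 t=2 v=9: → [0,4); WM=2
i=2 t=3 v=3: → [0,4); WM=3
i=3 t=4 v=5: → [4,8); WM=4; [0,4) fires=9
i=4 t=5 v=3: → [4,8); WM=5
i=5 t=5 v=9: → [4,8); WM=5
i=6 t=7 v=9: → [4,8); WM=7
i=7 t=8 v=7: → [8,12); WM=8; [4,8) fires=9
i=8 t=11 v=2: → [8,12); WM=11
i=9 t=15 v=3: → [12,16); WM=15; [8,12) fires=7
i=10 t=16 v=2: → [16,20); WM=16; [12,16) fires=3
i=11 t=16 v=7: → [16,20); WM=16
i=12 t=11 v=5: DROP (t<16-2); WM=16

12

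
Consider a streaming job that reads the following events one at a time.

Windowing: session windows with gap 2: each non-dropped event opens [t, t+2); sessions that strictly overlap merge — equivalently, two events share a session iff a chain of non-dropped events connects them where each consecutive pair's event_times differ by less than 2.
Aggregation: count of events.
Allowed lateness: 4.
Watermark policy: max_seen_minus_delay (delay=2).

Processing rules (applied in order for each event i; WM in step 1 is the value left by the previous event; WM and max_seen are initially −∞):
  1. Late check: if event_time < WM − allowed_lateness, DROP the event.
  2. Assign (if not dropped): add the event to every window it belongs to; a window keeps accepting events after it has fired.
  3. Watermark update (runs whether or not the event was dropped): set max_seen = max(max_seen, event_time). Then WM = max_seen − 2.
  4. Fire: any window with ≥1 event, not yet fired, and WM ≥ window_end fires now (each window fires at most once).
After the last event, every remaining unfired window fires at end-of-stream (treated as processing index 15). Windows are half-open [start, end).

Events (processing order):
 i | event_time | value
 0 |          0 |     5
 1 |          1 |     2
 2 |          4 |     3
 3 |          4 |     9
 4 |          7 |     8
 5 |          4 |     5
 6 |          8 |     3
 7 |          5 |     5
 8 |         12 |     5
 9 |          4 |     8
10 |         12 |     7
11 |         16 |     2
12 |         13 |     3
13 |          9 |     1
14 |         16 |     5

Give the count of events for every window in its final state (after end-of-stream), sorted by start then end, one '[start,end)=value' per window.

i=0 t=0 v=5: → [0,2); WM=-2
i=1 t=1 v=2: → [0,3); WM=-1
i=2 t=4 v=3: → [4,6); WM=2
i=3 t=4 v=9: → [4,6); WM=2
i=4 t=7 v=8: → [7,9); WM=5
i=5 t=4 v=5: → [4,6); WM=5
i=6 t=8 v=3: → [7,10); WM=6
i=7 t=5 v=5: → [4,7); WM=6
i=8 t=12 v=5: → [12,14); WM=10
i=9 t=4 v=8: DROP (t<10-4); WM=10
i=10 t=12 v=7: → [12,14); WM=10
i=11 t=16 v=2: → [16,18); WM=14
i=12 t=13 v=3: → [12,15); WM=14
i=13 t=9 v=1: DROP (t<14-4); WM=14
i=14 t=16 v=5: → [16,18); WM=14

[0,3)=2 [4,7)=4 [7,10)=2 [12,15)=3 [16,18)=2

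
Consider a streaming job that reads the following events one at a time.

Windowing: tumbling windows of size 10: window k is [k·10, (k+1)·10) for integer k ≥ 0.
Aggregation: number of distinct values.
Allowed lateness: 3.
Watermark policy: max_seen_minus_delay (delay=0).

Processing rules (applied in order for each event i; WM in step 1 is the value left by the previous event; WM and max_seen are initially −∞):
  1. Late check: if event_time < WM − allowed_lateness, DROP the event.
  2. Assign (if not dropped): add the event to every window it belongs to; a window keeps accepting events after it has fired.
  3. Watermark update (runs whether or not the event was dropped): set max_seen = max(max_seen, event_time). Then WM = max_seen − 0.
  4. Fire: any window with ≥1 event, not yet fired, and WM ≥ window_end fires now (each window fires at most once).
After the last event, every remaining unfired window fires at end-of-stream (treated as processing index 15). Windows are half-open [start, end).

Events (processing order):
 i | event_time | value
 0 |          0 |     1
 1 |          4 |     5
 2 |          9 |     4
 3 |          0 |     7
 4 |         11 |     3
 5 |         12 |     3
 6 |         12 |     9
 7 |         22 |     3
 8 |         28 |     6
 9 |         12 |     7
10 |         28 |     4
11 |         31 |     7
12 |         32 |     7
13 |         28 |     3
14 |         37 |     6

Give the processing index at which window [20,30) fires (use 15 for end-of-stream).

i=0 t=0 v=1: → [0,10); WM=0
i=1 t=4 v=5: → [0,10); WM=4
i=2 t=9 v=4: → [0,10); WM=9
i=3 t=0 v=7: DROP (t<9-3); WM=9
i=4 t=11 v=3: → [10,20); WM=11; [0,10) fires=3
i=5 t=12 v=3: → [10,20); WM=12
i=6 t=12 v=9: → [10,20); WM=12
i=7 t=22 v=3: → [20,30); WM=22; [10,20) fires=2
i=8 t=28 v=6: → [20,30); WM=28
i=9 t=12 v=7: DROP (t<28-3); WM=28
i=10 t=28 v=4: → [20,30); WM=28
i=11 t=31 v=7: → [30,40); WM=31; [20,30) fires=3
i=12 t=32 v=7: → [30,40); WM=32
i=13 t=28 v=3: DROP (t<32-3); WM=32
i=14 t=37 v=6: → [30,40); WM=37

11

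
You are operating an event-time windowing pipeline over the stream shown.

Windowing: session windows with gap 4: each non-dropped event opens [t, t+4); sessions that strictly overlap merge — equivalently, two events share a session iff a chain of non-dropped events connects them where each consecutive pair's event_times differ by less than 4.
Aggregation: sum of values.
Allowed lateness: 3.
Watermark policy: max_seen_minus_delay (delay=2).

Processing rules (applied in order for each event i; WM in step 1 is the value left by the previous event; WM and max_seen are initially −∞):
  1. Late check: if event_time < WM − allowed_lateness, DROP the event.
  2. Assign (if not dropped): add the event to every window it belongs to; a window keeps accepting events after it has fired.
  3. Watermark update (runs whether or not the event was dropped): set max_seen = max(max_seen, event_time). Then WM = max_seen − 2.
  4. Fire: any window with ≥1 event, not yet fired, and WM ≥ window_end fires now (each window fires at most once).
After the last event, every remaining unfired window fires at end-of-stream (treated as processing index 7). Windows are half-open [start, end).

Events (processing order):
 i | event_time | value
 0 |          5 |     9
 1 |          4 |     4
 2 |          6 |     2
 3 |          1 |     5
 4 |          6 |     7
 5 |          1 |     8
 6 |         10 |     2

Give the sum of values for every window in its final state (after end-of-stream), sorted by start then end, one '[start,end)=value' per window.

[1,10)=35 [10,14)=2

i=0 t=5 v=9: → [5,9); WM=3
i=1 t=4 v=4: → [4,9); WM=3
i=2 t=6 v=2: → [4,10); WM=4
i=3 t=1 v=5: → [1,10); WM=4
i=4 t=6 v=7: → [1,10); WM=4
i=5 t=1 v=8: → [1,10); WM=4
i=6 t=10 v=2: → [10,14); WM=8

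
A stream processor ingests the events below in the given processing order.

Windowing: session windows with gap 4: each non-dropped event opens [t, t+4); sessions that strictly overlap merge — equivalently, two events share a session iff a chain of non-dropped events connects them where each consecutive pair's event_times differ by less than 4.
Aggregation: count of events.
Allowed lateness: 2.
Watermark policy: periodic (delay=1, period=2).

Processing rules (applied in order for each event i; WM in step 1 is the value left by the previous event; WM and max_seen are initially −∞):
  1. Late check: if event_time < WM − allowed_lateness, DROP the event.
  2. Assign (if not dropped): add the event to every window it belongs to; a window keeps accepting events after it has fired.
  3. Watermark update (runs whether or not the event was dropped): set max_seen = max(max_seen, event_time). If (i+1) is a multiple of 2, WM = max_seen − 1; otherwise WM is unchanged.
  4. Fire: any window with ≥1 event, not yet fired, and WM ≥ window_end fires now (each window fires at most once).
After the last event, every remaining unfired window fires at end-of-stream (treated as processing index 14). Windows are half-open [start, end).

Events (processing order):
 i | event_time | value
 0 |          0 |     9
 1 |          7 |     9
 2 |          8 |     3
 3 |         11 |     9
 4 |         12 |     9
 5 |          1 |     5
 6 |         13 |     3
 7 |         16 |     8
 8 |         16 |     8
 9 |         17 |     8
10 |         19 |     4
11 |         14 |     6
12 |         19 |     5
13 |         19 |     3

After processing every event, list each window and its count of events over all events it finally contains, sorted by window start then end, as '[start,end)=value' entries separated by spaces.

[0,4)=1 [7,23)=12

i=0 t=0 v=9: → [0,4); WM=−∞
i=1 t=7 v=9: → [7,11); WM=6
i=2 t=8 v=3: → [7,12); WM=6
i=3 t=11 v=9: → [7,15); WM=10
i=4 t=12 v=9: → [7,16); WM=10
i=5 t=1 v=5: DROP (t<10-2); WM=11
i=6 t=13 v=3: → [7,17); WM=11
i=7 t=16 v=8: → [7,20); WM=15
i=8 t=16 v=8: → [7,20); WM=15
i=9 t=17 v=8: → [7,21); WM=16
i=10 t=19 v=4: → [7,23); WM=16
i=11 t=14 v=6: → [7,23); WM=18
i=12 t=19 v=5: → [7,23); WM=18
i=13 t=19 v=3: → [7,23); WM=18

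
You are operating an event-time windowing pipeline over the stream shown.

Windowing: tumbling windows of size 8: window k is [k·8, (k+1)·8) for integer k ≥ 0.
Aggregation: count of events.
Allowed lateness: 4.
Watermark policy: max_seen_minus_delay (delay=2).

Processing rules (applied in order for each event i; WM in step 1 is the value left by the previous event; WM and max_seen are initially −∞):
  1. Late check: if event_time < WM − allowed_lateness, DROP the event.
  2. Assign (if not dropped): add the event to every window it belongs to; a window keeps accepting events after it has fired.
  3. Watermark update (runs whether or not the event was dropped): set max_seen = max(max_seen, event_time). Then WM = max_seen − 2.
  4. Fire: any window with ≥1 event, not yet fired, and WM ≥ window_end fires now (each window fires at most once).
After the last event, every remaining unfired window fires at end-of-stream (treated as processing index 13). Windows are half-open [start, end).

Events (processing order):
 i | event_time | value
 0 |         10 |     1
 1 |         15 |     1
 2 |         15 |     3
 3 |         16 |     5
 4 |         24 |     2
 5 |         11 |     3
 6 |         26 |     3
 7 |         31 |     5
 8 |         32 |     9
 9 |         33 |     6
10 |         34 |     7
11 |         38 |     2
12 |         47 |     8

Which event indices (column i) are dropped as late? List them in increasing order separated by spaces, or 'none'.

5

i=0 t=10 v=1: → [8,16); WM=8
i=1 t=15 v=1: → [8,16); WM=13
i=2 t=15 v=3: → [8,16); WM=13
i=3 t=16 v=5: → [16,24); WM=14
i=4 t=24 v=2: → [24,32); WM=22; [8,16) fires=3
i=5 t=11 v=3: DROP (t<22-4); WM=22
i=6 t=26 v=3: → [24,32); WM=24; [16,24) fires=1
i=7 t=31 v=5: → [24,32); WM=29
i=8 t=32 v=9: → [32,40); WM=30
i=9 t=33 v=6: → [32,40); WM=31
i=10 t=34 v=7: → [32,40); WM=32; [24,32) fires=3
i=11 t=38 v=2: → [32,40); WM=36
i=12 t=47 v=8: → [40,48); WM=45; [32,40) fires=4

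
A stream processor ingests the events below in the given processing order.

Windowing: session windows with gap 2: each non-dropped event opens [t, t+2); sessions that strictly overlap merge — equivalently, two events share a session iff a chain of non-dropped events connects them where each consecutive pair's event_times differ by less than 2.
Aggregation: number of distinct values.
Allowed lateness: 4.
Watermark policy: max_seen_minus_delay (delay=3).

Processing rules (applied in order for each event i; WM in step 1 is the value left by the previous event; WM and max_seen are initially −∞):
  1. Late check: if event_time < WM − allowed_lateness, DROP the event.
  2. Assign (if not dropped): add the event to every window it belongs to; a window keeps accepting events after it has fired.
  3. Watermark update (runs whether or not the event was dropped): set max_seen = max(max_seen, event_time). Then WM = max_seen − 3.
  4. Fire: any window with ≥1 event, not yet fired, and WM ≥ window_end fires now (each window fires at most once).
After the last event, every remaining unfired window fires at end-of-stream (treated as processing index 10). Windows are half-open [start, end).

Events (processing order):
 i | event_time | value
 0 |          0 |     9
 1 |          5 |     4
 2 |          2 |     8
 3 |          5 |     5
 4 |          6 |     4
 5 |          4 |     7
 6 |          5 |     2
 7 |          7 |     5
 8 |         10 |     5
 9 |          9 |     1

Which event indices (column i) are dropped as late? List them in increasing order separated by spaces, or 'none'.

i=0 t=0 v=9: → [0,2); WM=-3
i=1 t=5 v=4: → [5,7); WM=2
i=2 t=2 v=8: → [2,4); WM=2
i=3 t=5 v=5: → [5,7); WM=2
i=4 t=6 v=4: → [5,8); WM=3
i=5 t=4 v=7: → [4,8); WM=3
i=6 t=5 v=2: → [4,8); WM=3
i=7 t=7 v=5: → [4,9); WM=4
i=8 t=10 v=5: → [10,12); WM=7
i=9 t=9 v=1: → [9,12); WM=7

none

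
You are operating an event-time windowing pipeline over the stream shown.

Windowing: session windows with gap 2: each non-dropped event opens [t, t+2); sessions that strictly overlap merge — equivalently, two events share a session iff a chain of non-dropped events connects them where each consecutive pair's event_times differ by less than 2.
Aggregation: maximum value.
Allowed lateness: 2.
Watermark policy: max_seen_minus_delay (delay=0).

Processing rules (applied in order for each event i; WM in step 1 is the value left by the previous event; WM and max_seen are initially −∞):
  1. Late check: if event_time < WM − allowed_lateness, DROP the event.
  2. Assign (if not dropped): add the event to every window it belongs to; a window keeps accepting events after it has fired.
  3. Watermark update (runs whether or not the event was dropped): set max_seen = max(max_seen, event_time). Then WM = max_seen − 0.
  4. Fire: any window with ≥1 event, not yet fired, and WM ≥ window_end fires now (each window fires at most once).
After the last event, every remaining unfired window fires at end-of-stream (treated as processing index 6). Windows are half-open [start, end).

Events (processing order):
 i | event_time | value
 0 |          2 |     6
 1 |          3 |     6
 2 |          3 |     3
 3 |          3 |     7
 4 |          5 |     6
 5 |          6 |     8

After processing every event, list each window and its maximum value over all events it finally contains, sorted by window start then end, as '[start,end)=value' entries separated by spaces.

[2,5)=7 [5,8)=8

i=0 t=2 v=6: → [2,4); WM=2
i=1 t=3 v=6: → [2,5); WM=3
i=2 t=3 v=3: → [2,5); WM=3
i=3 t=3 v=7: → [2,5); WM=3
i=4 t=5 v=6: → [5,7); WM=5
i=5 t=6 v=8: → [5,8); WM=6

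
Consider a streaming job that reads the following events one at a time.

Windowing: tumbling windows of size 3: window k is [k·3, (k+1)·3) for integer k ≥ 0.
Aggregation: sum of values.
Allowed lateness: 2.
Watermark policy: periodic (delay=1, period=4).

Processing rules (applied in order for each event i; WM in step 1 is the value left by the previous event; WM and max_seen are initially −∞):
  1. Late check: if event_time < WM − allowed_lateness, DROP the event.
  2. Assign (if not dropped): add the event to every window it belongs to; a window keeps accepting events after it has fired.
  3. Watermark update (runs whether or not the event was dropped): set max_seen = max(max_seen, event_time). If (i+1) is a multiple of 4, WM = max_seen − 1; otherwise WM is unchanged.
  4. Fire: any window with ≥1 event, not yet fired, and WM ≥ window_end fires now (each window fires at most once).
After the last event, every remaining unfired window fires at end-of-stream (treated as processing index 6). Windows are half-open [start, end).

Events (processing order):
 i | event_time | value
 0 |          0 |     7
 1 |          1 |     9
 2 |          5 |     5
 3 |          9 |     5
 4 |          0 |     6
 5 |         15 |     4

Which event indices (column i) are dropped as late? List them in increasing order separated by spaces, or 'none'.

i=0 t=0 v=7: → [0,3); WM=−∞
i=1 t=1 v=9: → [0,3); WM=−∞
i=2 t=5 v=5: → [3,6); WM=−∞
i=3 t=9 v=5: → [9,12); WM=8; [0,3) fires=16 [3,6) fires=5
i=4 t=0 v=6: DROP (t<8-2); WM=8
i=5 t=15 v=4: → [15,18); WM=8

4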